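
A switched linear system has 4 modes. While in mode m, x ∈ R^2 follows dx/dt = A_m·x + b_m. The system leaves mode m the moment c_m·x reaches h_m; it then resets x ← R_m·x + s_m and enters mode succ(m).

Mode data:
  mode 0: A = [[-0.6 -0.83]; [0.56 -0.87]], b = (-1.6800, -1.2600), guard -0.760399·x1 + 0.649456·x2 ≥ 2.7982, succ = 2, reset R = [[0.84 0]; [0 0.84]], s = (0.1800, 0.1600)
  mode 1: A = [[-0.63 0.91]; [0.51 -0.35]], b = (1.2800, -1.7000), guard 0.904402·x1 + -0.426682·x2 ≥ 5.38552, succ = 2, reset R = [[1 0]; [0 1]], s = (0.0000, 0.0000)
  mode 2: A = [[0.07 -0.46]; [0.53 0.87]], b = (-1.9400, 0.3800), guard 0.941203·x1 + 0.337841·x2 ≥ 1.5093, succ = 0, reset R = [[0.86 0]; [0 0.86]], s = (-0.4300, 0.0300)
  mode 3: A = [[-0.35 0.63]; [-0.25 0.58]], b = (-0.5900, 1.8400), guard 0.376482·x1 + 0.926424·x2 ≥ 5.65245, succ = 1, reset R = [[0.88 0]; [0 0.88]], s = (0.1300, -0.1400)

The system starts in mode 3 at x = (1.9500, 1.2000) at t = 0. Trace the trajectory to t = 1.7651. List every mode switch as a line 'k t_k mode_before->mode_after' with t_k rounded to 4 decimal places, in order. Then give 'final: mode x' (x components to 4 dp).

1 1.2754 3->1
final: 1 3.8138 3.5882

Mode 3: guard c·x = 5.6524 hit at Δt = 1.2754 (t = 1.2754), x⁻ = (2.6136, 5.0393) → reset → x⁺ = (2.4300, 4.2945), jump to mode 1
Mode 1: flow for 0.4897 to horizon, guard not reached → x = (3.8138, 3.5882)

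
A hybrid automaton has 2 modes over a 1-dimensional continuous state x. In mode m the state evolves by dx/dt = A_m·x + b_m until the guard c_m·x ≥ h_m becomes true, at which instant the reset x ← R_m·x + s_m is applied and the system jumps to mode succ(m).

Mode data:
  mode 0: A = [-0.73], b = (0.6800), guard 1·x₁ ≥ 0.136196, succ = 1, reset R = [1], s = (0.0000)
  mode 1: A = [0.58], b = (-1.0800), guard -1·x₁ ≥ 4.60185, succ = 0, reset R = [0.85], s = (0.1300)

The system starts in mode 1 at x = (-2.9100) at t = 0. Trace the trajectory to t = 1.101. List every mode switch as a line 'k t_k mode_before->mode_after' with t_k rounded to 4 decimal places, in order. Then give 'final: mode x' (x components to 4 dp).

Mode 1: guard c·x = 4.6018 hit at Δt = 0.5232 (t = 0.5232), x⁻ = (-4.6018) → reset → x⁺ = (-3.7816), jump to mode 0
Mode 0: flow for 0.5778 to horizon, guard not reached → x = (-2.1597)

1 0.5232 1->0
final: 0 -2.1597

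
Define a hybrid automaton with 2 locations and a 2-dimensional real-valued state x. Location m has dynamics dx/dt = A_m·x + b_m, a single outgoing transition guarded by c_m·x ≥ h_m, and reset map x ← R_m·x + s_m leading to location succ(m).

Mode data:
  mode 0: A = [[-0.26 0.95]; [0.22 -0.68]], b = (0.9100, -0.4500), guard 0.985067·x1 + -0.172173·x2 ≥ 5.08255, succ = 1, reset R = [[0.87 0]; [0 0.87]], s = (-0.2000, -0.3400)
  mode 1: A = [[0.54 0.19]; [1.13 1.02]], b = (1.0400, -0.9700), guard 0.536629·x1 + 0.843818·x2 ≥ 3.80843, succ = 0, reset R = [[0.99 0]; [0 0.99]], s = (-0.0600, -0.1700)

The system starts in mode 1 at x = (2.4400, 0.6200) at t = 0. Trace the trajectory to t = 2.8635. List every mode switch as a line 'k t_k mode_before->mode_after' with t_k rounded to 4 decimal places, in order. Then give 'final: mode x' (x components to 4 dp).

Mode 1: guard c·x = 3.8084 hit at Δt = 0.4168 (t = 0.4168), x⁻ = (3.6550, 2.1889) → reset → x⁺ = (3.5585, 1.9970), jump to mode 0
Mode 0: guard c·x = 5.0826 hit at Δt = 1.5869 (t = 2.0037), x⁻ = (5.3800, 1.2611) → reset → x⁺ = (4.4806, 0.7572), jump to mode 1
Mode 1: guard c·x = 3.8084 hit at Δt = 0.1159 (t = 2.1196), x⁻ = (4.9186, 1.3854) → reset → x⁺ = (4.8094, 1.2015), jump to mode 0
Mode 0: flow for 0.7439 to horizon, guard not reached → x = (5.3163, 1.1165)

1 0.4168 1->0
2 2.0037 0->1
3 2.1196 1->0
final: 0 5.3163 1.1165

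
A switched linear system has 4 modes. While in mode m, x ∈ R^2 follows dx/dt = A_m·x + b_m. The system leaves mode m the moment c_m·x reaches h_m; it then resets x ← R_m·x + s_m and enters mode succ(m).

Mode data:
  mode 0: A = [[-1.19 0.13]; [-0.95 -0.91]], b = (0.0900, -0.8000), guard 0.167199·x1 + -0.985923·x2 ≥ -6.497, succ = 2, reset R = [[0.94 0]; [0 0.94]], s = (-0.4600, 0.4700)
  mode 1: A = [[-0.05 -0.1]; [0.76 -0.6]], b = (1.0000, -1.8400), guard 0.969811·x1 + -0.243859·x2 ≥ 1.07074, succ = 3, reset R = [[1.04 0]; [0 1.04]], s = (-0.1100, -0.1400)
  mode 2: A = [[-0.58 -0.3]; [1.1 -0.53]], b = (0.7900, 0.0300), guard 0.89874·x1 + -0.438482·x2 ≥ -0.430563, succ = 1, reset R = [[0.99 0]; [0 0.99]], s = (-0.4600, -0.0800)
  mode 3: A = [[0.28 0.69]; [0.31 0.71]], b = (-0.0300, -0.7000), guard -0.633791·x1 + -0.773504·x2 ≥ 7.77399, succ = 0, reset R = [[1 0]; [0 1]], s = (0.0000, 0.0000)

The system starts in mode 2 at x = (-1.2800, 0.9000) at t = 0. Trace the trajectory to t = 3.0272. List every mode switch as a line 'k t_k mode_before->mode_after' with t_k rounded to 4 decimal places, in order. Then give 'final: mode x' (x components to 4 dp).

1 0.7294 2->1
2 2.1214 1->3
final: 3 -1.4626 -4.6705

Mode 2: guard c·x = -0.4306 hit at Δt = 0.7294 (t = 0.7294), x⁻ = (-0.4369, 0.0865) → reset → x⁺ = (-0.8925, 0.0056), jump to mode 1
Mode 1: guard c·x = 1.0707 hit at Δt = 1.3920 (t = 2.1214), x⁻ = (0.6651, -1.7460) → reset → x⁺ = (0.5817, -1.9558), jump to mode 3
Mode 3: flow for 0.9058 to horizon, guard not reached → x = (-1.4626, -4.6705)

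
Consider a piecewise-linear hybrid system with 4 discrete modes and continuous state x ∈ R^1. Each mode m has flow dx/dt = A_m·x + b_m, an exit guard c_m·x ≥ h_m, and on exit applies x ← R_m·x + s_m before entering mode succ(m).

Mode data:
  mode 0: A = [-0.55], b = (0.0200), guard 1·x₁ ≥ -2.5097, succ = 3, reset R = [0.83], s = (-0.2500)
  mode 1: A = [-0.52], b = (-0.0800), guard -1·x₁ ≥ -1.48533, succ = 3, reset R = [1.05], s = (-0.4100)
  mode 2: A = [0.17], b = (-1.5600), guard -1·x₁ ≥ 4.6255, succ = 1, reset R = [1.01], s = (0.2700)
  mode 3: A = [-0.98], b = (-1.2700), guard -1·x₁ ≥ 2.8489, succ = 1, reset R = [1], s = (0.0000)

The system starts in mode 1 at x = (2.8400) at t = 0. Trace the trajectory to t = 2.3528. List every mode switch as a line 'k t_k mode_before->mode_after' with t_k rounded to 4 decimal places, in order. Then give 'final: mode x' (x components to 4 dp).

1 1.1584 1->3
final: 3 -0.5373

Mode 1: guard c·x = -1.4853 hit at Δt = 1.1584 (t = 1.1584), x⁻ = (1.4853) → reset → x⁺ = (1.1496), jump to mode 3
Mode 3: flow for 1.1944 to horizon, guard not reached → x = (-0.5373)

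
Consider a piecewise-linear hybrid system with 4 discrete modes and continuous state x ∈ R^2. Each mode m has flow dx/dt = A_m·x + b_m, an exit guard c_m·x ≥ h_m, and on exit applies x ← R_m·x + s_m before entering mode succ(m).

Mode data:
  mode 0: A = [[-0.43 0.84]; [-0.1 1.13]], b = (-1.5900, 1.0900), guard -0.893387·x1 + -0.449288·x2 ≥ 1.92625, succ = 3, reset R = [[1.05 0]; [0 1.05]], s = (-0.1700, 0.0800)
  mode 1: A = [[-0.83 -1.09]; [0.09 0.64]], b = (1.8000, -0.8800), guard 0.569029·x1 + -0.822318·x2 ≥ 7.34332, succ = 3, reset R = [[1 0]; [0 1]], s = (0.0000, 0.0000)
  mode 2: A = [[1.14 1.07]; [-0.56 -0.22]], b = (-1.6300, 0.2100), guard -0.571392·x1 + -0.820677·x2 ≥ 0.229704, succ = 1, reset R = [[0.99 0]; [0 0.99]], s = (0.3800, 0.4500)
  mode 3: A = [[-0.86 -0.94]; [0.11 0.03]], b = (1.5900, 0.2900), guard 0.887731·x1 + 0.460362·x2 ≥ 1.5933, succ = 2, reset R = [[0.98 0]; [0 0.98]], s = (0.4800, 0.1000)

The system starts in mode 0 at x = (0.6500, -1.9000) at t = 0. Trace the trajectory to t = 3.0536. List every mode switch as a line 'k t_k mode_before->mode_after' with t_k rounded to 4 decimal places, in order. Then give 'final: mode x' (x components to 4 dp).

1 0.4548 0->3
2 1.9483 3->2
3 2.4605 2->1
final: 1 4.3164 -3.2802

Mode 0: guard c·x = 1.9263 hit at Δt = 0.4548 (t = 0.4548), x⁻ = (-0.8863, -2.5250) → reset → x⁺ = (-1.1006, -2.5712), jump to mode 3
Mode 3: guard c·x = 1.5933 hit at Δt = 1.4935 (t = 1.9483), x⁻ = (2.8434, -2.0220) → reset → x⁺ = (3.2665, -1.8816), jump to mode 2
Mode 2: guard c·x = 0.2297 hit at Δt = 0.5122 (t = 2.4605), x⁻ = (3.1235, -2.4546) → reset → x⁺ = (3.4723, -1.9801), jump to mode 1
Mode 1: flow for 0.5931 to horizon, guard not reached → x = (4.3164, -3.2802)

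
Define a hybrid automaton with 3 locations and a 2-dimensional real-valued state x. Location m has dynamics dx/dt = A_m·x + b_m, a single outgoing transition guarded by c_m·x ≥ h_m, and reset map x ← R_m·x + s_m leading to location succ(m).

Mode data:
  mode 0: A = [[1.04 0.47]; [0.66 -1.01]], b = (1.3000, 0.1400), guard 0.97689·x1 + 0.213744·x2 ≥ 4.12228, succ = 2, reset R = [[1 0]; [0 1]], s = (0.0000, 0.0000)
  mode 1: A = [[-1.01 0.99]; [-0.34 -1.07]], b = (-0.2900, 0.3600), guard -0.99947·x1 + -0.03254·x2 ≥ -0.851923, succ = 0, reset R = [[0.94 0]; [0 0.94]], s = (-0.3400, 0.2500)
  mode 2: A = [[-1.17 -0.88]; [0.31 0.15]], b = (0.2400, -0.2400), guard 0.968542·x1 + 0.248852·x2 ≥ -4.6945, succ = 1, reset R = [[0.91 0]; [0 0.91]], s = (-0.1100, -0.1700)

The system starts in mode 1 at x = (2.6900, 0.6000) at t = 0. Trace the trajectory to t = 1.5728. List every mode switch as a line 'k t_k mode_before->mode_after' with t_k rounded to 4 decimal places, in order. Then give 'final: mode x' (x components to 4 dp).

Mode 1: guard c·x = -0.8519 hit at Δt = 1.0793 (t = 1.0793), x⁻ = (0.8492, 0.0986) → reset → x⁺ = (0.4582, 0.3427), jump to mode 0
Mode 0: flow for 0.4935 to horizon, guard not reached → x = (1.7275, 0.5415)

1 1.0793 1->0
final: 0 1.7275 0.5415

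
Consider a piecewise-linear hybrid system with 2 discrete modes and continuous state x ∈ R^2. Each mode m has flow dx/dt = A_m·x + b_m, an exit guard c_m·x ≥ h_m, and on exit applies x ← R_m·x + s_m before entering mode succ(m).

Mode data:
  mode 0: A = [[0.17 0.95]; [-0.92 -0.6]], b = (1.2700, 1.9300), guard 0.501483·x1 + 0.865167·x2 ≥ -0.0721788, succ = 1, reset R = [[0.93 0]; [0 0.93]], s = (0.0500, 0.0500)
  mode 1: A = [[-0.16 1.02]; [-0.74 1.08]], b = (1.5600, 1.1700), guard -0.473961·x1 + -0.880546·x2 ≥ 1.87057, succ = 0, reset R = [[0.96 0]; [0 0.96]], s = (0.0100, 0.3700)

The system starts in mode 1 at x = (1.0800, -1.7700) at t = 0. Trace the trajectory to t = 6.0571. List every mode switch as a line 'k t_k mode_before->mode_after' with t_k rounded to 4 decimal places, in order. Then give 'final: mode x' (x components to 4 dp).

Mode 1: guard c·x = 1.8706 hit at Δt = 0.4170 (t = 0.4170), x⁻ = (0.7608, -2.5339) → reset → x⁺ = (0.7404, -2.0625), jump to mode 0
Mode 0: guard c·x = -0.0722 hit at Δt = 0.7261 (t = 1.1431), x⁻ = (0.8786, -0.5927) → reset → x⁺ = (0.8671, -0.5012), jump to mode 1
Mode 1: guard c·x = 1.8706 hit at Δt = 1.9875 (t = 3.1306), x⁻ = (1.1355, -2.7355) → reset → x⁺ = (1.1001, -2.2561), jump to mode 0
Mode 0: guard c·x = -0.0722 hit at Δt = 0.8129 (t = 3.9435), x⁻ = (1.1624, -0.7572) → reset → x⁺ = (1.1311, -0.6542), jump to mode 1
Mode 1: guard c·x = 1.8706 hit at Δt = 1.5280 (t = 5.4715), x⁻ = (1.0170, -2.6717) → reset → x⁺ = (0.9863, -2.1949), jump to mode 0
Mode 0: flow for 0.5856 to horizon, guard not reached → x = (0.9491, -1.0058)

1 0.4170 1->0
2 1.1431 0->1
3 3.1306 1->0
4 3.9435 0->1
5 5.4715 1->0
final: 0 0.9491 -1.0058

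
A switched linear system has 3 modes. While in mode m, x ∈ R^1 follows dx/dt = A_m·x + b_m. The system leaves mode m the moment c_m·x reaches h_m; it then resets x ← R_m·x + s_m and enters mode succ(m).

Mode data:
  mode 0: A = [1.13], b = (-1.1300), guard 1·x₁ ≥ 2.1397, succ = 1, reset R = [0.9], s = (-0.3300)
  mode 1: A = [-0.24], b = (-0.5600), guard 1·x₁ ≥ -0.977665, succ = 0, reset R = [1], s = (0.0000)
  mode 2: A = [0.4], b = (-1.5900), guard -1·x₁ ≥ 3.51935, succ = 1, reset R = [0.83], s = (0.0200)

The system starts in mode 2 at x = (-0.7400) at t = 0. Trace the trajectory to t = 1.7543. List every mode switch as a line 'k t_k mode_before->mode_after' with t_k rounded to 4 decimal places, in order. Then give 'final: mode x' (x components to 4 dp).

Mode 2: guard c·x = 3.5194 hit at Δt = 1.1585 (t = 1.1585), x⁻ = (-3.5194) → reset → x⁺ = (-2.9011), jump to mode 1
Mode 1: flow for 0.5958 to horizon, guard not reached → x = (-2.8254)

1 1.1585 2->1
final: 1 -2.8254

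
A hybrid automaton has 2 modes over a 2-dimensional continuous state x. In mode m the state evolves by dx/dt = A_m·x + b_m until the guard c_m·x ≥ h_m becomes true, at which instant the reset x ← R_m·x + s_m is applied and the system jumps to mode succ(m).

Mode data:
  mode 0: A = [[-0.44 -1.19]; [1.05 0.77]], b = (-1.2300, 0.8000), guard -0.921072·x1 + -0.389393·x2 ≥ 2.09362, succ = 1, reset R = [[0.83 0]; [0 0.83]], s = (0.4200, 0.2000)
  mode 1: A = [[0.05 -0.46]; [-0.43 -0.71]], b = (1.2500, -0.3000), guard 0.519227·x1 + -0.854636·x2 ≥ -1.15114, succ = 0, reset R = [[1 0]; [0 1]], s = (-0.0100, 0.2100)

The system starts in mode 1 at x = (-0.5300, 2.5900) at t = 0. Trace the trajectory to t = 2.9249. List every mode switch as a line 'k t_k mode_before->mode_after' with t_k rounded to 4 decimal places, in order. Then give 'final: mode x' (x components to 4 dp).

Mode 1: guard c·x = -1.1511 hit at Δt = 0.9362 (t = 0.9362), x⁻ = (-0.1765, 1.2397) → reset → x⁺ = (-0.1865, 1.4497), jump to mode 0
Mode 0: guard c·x = 2.0936 hit at Δt = 1.0440 (t = 1.9802), x⁻ = (-3.1120, 1.9846) → reset → x⁺ = (-2.1630, 1.8472), jump to mode 1
Mode 1: flow for 0.9447 to horizon, guard not reached → x = (-1.7565, 1.3174)

1 0.9362 1->0
2 1.9802 0->1
final: 1 -1.7565 1.3174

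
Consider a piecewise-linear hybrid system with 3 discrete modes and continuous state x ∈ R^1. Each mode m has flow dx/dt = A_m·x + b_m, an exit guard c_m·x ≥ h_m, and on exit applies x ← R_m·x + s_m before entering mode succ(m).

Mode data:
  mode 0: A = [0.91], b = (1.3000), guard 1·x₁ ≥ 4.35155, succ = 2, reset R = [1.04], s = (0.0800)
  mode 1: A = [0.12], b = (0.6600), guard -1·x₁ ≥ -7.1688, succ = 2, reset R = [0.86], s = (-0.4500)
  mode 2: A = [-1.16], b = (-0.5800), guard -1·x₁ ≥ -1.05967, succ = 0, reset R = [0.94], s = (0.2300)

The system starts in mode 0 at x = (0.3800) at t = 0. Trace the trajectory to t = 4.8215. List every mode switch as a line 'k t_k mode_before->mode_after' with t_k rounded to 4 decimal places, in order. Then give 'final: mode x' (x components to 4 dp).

1 1.2768 0->2
2 2.2991 2->0
3 3.1542 0->2
4 4.1765 2->0
final: 0 3.3460

Mode 0: guard c·x = 4.3515 hit at Δt = 1.2768 (t = 1.2768), x⁻ = (4.3515) → reset → x⁺ = (4.6056), jump to mode 2
Mode 2: guard c·x = -1.0597 hit at Δt = 1.0223 (t = 2.2991), x⁻ = (1.0597) → reset → x⁺ = (1.2261), jump to mode 0
Mode 0: guard c·x = 4.3515 hit at Δt = 0.8551 (t = 3.1542), x⁻ = (4.3515) → reset → x⁺ = (4.6056), jump to mode 2
Mode 2: guard c·x = -1.0597 hit at Δt = 1.0223 (t = 4.1765), x⁻ = (1.0597) → reset → x⁺ = (1.2261), jump to mode 0
Mode 0: flow for 0.6450 to horizon, guard not reached → x = (3.3460)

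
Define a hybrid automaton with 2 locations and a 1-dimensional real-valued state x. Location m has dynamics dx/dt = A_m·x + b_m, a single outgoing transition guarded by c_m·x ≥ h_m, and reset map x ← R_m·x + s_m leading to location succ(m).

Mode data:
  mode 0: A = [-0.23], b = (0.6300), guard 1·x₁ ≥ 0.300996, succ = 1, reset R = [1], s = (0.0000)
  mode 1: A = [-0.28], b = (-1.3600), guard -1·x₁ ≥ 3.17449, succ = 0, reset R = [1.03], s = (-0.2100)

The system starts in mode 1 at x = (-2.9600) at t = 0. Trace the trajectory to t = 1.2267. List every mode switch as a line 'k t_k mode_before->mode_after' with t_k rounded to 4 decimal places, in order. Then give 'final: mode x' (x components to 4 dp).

1 0.4285 1->0
final: 0 -2.4367

Mode 1: guard c·x = 3.1745 hit at Δt = 0.4285 (t = 0.4285), x⁻ = (-3.1745) → reset → x⁺ = (-3.4797), jump to mode 0
Mode 0: flow for 0.7982 to horizon, guard not reached → x = (-2.4367)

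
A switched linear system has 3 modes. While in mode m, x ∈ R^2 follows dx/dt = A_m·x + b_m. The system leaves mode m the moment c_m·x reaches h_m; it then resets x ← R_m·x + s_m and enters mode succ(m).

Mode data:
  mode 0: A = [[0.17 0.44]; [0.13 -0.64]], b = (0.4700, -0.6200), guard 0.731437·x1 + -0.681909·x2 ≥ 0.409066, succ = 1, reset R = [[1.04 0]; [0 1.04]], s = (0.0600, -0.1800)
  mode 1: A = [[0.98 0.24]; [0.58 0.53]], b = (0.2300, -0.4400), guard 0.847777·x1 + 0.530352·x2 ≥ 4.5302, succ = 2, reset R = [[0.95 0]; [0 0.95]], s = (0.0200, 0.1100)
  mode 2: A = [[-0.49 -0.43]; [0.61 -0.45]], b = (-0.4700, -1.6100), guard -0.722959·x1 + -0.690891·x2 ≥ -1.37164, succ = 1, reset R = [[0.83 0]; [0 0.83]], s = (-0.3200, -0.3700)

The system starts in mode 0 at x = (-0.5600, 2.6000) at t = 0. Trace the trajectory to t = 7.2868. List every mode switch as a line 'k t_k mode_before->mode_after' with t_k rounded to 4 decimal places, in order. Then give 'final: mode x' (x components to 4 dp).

Mode 0: guard c·x = 0.4091 hit at Δt = 1.4191 (t = 1.4191), x⁻ = (1.0469, 0.5231) → reset → x⁺ = (1.1488, 0.3640), jump to mode 1
Mode 1: guard c·x = 4.5302 hit at Δt = 1.0897 (t = 2.5088), x⁻ = (4.1557, 1.8989) → reset → x⁺ = (3.9679, 1.9139), jump to mode 2
Mode 2: guard c·x = -1.3716 hit at Δt = 1.2655 (t = 3.7743), x⁻ = (1.1066, 0.8274) → reset → x⁺ = (0.5985, 0.3167), jump to mode 1
Mode 1: guard c·x = 4.5302 hit at Δt = 1.5488 (t = 5.3231), x⁻ = (4.1068, 1.9770) → reset → x⁺ = (3.9215, 1.9882), jump to mode 2
Mode 2: guard c·x = -1.3716 hit at Δt = 1.2556 (t = 6.5787), x⁻ = (1.0794, 0.8558) → reset → x⁺ = (0.5759, 0.3403), jump to mode 1
Mode 1: flow for 0.7081 to horizon, guard not reached → x = (1.4891, 0.5900)

1 1.4191 0->1
2 2.5088 1->2
3 3.7743 2->1
4 5.3231 1->2
5 6.5787 2->1
final: 1 1.4891 0.5900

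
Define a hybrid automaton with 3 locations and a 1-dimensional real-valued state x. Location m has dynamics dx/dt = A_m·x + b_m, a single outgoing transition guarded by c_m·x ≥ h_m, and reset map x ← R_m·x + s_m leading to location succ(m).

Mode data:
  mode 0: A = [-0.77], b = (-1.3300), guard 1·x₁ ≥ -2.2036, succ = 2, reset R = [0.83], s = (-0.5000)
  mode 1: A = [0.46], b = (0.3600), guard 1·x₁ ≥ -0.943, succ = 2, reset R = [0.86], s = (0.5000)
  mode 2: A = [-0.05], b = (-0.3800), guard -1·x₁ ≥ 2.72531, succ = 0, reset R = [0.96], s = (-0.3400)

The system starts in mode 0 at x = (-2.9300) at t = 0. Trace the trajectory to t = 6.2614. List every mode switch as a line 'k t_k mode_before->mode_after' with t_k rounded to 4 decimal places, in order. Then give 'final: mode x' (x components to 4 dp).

1 1.2029 0->2
2 2.7662 2->0
3 3.9972 0->2
4 5.5605 2->0
final: 0 -2.4437

Mode 0: guard c·x = -2.2036 hit at Δt = 1.2029 (t = 1.2029), x⁻ = (-2.2036) → reset → x⁺ = (-2.3290), jump to mode 2
Mode 2: guard c·x = 2.7253 hit at Δt = 1.5633 (t = 2.7662), x⁻ = (-2.7253) → reset → x⁺ = (-2.9563), jump to mode 0
Mode 0: guard c·x = -2.2036 hit at Δt = 1.2310 (t = 3.9972), x⁻ = (-2.2036) → reset → x⁺ = (-2.3290), jump to mode 2
Mode 2: guard c·x = 2.7253 hit at Δt = 1.5633 (t = 5.5605), x⁻ = (-2.7253) → reset → x⁺ = (-2.9563), jump to mode 0
Mode 0: flow for 0.7009 to horizon, guard not reached → x = (-2.4437)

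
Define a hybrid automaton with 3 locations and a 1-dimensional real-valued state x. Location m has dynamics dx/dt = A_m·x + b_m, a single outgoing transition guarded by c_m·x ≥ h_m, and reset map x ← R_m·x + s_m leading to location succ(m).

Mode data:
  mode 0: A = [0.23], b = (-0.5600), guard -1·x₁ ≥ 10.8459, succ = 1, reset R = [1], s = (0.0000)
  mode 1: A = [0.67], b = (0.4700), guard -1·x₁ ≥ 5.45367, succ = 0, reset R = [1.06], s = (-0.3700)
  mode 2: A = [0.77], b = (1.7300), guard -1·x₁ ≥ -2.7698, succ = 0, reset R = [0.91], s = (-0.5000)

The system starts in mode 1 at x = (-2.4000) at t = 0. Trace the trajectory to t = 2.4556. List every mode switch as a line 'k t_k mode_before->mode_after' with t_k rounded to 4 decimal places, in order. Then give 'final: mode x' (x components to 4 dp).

1 1.5356 1->0
final: 0 -8.1741

Mode 1: guard c·x = 5.4537 hit at Δt = 1.5356 (t = 1.5356), x⁻ = (-5.4537) → reset → x⁺ = (-6.1509), jump to mode 0
Mode 0: flow for 0.9200 to horizon, guard not reached → x = (-8.1741)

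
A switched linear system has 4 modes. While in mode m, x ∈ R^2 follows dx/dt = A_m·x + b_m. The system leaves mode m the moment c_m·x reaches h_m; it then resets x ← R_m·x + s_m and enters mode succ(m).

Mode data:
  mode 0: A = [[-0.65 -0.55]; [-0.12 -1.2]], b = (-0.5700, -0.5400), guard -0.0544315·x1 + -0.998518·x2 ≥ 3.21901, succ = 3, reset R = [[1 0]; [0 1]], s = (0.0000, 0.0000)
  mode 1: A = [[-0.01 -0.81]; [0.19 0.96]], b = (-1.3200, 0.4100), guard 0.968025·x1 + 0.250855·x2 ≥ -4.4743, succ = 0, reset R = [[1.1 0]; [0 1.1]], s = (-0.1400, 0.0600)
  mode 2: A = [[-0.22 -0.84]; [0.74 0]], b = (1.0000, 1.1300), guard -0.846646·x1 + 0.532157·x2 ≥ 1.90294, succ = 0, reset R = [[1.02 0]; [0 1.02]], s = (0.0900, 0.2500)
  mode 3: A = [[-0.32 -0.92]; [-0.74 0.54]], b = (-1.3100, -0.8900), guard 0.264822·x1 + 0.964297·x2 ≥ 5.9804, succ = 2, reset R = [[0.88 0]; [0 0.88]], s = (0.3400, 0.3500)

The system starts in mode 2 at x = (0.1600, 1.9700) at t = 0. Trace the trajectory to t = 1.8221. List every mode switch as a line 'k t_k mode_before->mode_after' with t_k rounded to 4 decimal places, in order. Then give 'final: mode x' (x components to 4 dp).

1 0.7346 2->0
final: 0 -1.2696 0.5703

Mode 2: guard c·x = 1.9029 hit at Δt = 0.7346 (t = 0.7346), x⁻ = (-0.5433, 2.7116) → reset → x⁺ = (-0.4641, 3.0158), jump to mode 0
Mode 0: flow for 1.0875 to horizon, guard not reached → x = (-1.2696, 0.5703)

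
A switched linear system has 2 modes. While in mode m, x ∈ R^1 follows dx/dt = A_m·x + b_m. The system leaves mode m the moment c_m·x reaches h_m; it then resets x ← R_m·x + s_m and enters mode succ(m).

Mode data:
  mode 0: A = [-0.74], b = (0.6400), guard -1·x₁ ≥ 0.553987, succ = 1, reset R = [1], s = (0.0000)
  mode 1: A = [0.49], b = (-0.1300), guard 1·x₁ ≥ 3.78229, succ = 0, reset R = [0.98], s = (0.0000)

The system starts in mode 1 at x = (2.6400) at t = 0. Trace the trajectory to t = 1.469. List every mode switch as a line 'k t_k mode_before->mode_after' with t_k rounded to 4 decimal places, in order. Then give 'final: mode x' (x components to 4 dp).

Mode 1: guard c·x = 3.7823 hit at Δt = 0.8015 (t = 0.8015), x⁻ = (3.7823) → reset → x⁺ = (3.7066), jump to mode 0
Mode 0: flow for 0.6675 to horizon, guard not reached → x = (2.5990)

1 0.8015 1->0
final: 0 2.5990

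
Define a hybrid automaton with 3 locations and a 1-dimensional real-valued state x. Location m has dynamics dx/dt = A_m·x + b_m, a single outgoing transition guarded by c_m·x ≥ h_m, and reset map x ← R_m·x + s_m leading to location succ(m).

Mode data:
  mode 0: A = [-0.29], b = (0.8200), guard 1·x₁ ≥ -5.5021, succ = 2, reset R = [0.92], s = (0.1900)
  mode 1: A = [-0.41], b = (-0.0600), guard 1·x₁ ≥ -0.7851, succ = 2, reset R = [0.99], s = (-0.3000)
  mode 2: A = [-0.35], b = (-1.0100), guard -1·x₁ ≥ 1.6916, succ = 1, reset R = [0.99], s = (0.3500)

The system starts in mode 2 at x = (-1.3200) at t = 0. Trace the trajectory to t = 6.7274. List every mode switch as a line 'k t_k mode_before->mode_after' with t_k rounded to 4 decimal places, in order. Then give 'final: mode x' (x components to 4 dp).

Mode 2: guard c·x = 1.6916 hit at Δt = 0.7741 (t = 0.7741), x⁻ = (-1.6916) → reset → x⁺ = (-1.3247), jump to mode 1
Mode 1: guard c·x = -0.7851 hit at Δt = 1.4935 (t = 2.2676), x⁻ = (-0.7851) → reset → x⁺ = (-1.0772), jump to mode 2
Mode 2: guard c·x = 1.6916 hit at Δt = 1.1859 (t = 3.4535), x⁻ = (-1.6916) → reset → x⁺ = (-1.3247), jump to mode 1
Mode 1: guard c·x = -0.7851 hit at Δt = 1.4935 (t = 4.9470), x⁻ = (-0.7851) → reset → x⁺ = (-1.0772), jump to mode 2
Mode 2: guard c·x = 1.6916 hit at Δt = 1.1859 (t = 6.1330), x⁻ = (-1.6916) → reset → x⁺ = (-1.3247), jump to mode 1
Mode 1: flow for 0.5944 to horizon, guard not reached → x = (-1.0698)

1 0.7741 2->1
2 2.2676 1->2
3 3.4535 2->1
4 4.9470 1->2
5 6.1330 2->1
final: 1 -1.0698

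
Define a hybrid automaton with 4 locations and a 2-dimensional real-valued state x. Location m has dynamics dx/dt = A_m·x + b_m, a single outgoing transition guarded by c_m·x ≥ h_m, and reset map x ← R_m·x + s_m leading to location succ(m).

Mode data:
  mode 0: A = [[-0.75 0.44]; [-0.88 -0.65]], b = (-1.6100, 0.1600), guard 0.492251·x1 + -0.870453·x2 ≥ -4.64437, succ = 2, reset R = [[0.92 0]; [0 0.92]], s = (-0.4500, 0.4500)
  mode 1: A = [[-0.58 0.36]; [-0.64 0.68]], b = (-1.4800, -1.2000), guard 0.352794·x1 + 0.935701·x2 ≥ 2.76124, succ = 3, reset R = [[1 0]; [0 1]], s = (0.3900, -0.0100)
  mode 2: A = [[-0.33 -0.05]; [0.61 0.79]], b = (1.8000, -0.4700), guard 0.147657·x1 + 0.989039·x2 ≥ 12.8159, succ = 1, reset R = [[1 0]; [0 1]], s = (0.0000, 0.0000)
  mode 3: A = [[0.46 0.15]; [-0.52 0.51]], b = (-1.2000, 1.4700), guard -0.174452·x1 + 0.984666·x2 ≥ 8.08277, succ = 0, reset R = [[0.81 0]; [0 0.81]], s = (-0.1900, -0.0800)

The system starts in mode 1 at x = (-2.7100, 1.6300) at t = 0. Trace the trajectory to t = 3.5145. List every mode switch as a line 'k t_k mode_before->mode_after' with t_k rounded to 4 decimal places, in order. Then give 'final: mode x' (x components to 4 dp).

1 0.9977 1->3
2 1.7638 3->0
3 2.4289 0->2
final: 2 0.3958 10.1435

Mode 1: guard c·x = 2.7612 hit at Δt = 0.9977 (t = 0.9977), x⁻ = (-1.9107, 3.6714) → reset → x⁺ = (-1.5207, 3.6614), jump to mode 3
Mode 3: guard c·x = 8.0828 hit at Δt = 0.7661 (t = 1.7638), x⁻ = (-2.5178, 7.7626) → reset → x⁺ = (-2.2294, 6.2077), jump to mode 0
Mode 0: guard c·x = -4.6444 hit at Δt = 0.6651 (t = 2.4289), x⁻ = (-0.9390, 4.8045) → reset → x⁺ = (-1.3139, 4.8702), jump to mode 2
Mode 2: flow for 1.0856 to horizon, guard not reached → x = (0.3958, 10.1435)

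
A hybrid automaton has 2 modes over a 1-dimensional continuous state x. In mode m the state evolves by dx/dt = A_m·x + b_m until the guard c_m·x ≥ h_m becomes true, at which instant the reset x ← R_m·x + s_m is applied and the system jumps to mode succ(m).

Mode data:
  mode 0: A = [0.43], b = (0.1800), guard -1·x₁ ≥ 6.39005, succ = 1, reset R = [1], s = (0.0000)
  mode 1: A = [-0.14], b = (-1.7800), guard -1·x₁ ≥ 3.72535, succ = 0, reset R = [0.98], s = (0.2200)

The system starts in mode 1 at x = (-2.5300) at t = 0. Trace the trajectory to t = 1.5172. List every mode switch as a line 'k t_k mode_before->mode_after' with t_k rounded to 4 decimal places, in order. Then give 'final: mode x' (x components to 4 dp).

Mode 1: guard c·x = 3.7254 hit at Δt = 0.8918 (t = 0.8918), x⁻ = (-3.7253) → reset → x⁺ = (-3.4308), jump to mode 0
Mode 0: flow for 0.6254 to horizon, guard not reached → x = (-4.3603)

1 0.8918 1->0
final: 0 -4.3603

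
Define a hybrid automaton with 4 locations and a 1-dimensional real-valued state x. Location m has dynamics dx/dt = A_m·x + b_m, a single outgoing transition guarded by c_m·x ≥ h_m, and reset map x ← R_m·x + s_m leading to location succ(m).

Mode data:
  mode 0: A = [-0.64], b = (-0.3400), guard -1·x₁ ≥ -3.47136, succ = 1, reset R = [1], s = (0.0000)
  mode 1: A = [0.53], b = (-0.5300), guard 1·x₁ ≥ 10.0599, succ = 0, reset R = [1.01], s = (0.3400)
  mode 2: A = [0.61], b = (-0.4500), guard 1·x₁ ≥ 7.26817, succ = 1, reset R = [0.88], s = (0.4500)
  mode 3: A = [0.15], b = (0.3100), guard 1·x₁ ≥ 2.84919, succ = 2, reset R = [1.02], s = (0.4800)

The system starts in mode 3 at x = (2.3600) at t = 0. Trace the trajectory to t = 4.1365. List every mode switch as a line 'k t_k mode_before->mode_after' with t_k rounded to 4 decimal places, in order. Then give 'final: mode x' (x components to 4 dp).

1 0.6988 3->2
2 2.1783 2->1
3 3.0049 1->0
final: 0 4.8159

Mode 3: guard c·x = 2.8492 hit at Δt = 0.6988 (t = 0.6988), x⁻ = (2.8492) → reset → x⁺ = (3.3862), jump to mode 2
Mode 2: guard c·x = 7.2682 hit at Δt = 1.4795 (t = 2.1783), x⁻ = (7.2682) → reset → x⁺ = (6.8460), jump to mode 1
Mode 1: guard c·x = 10.0599 hit at Δt = 0.8266 (t = 3.0049), x⁻ = (10.0599) → reset → x⁺ = (10.5005), jump to mode 0
Mode 0: flow for 1.1316 to horizon, guard not reached → x = (4.8159)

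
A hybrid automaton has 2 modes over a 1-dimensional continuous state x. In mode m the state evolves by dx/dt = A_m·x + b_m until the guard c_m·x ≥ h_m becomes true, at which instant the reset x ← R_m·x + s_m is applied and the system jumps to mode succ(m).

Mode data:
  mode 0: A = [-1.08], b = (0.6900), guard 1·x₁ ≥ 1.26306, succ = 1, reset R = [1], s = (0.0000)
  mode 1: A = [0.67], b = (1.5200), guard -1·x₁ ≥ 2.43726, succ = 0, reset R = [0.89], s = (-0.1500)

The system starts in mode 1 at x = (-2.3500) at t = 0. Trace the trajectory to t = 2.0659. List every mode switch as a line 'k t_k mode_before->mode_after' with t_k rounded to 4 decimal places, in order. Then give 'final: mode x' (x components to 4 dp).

Mode 1: guard c·x = 2.4373 hit at Δt = 1.0879 (t = 1.0879), x⁻ = (-2.4373) → reset → x⁺ = (-2.3192), jump to mode 0
Mode 0: flow for 0.9780 to horizon, guard not reached → x = (-0.3898)

1 1.0879 1->0
final: 0 -0.3898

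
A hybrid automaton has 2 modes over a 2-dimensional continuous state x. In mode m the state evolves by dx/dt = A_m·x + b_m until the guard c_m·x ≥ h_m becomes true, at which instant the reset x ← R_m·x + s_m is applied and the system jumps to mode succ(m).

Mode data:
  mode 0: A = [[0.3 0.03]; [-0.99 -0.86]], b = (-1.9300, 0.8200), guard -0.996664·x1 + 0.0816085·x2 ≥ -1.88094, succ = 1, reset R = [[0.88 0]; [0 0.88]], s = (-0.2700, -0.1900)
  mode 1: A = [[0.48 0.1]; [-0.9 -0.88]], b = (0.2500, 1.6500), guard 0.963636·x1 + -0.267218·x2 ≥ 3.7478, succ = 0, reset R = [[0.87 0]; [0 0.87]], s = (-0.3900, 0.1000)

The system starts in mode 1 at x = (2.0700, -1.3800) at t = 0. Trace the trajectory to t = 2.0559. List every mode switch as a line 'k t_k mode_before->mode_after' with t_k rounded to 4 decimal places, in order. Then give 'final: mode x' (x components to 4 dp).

1 1.0237 1->0
2 1.7406 0->1
final: 1 1.5630 -0.8709

Mode 1: guard c·x = 3.7478 hit at Δt = 1.0237 (t = 1.0237), x⁻ = (3.5603, -1.1863) → reset → x⁺ = (2.7074, -0.9321), jump to mode 0
Mode 0: guard c·x = -1.8809 hit at Δt = 0.7169 (t = 1.7406), x⁻ = (1.7858, -1.2386) → reset → x⁺ = (1.3015, -1.2799), jump to mode 1
Mode 1: flow for 0.3153 to horizon, guard not reached → x = (1.5630, -0.8709)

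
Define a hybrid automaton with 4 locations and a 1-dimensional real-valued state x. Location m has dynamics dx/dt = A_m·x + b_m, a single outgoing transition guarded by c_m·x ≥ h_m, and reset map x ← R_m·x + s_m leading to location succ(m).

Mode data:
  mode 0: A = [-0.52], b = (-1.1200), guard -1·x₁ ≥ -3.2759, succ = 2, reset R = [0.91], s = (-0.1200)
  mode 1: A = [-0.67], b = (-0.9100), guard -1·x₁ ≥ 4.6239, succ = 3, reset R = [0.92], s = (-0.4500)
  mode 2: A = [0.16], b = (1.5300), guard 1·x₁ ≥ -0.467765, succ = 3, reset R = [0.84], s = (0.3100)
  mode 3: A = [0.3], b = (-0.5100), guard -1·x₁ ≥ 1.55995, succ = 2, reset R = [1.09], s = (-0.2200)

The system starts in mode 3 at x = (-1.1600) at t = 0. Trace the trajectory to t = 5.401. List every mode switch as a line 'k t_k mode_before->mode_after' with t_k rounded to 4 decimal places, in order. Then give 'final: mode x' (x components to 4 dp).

Mode 3: guard c·x = 1.5599 hit at Δt = 0.4363 (t = 0.4363), x⁻ = (-1.5599) → reset → x⁺ = (-1.9203), jump to mode 2
Mode 2: guard c·x = -0.4678 hit at Δt = 1.0876 (t = 1.5239), x⁻ = (-0.4678) → reset → x⁺ = (-0.0829), jump to mode 3
Mode 3: guard c·x = 1.5599 hit at Δt = 2.0115 (t = 3.5354), x⁻ = (-1.5599) → reset → x⁺ = (-1.9203), jump to mode 2
Mode 2: guard c·x = -0.4678 hit at Δt = 1.0876 (t = 4.6230), x⁻ = (-0.4678) → reset → x⁺ = (-0.0829), jump to mode 3
Mode 3: flow for 0.7780 to horizon, guard not reached → x = (-0.5516)

1 0.4363 3->2
2 1.5239 2->3
3 3.5354 3->2
4 4.6230 2->3
final: 3 -0.5516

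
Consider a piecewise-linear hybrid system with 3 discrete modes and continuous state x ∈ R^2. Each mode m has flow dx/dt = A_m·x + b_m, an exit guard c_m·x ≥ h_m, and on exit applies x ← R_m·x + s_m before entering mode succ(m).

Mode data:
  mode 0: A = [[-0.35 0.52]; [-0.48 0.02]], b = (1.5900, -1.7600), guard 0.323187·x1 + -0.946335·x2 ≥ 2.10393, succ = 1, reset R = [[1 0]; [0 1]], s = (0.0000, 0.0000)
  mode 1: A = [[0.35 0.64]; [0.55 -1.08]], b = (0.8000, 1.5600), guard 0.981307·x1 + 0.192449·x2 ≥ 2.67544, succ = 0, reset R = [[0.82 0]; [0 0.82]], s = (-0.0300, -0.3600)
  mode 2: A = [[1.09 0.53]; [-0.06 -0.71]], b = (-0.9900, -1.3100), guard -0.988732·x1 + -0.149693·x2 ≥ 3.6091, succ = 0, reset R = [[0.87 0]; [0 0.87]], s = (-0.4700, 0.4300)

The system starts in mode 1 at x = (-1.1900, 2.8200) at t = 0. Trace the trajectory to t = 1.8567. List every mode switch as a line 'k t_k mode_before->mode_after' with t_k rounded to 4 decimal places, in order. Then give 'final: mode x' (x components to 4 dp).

Mode 1: guard c·x = 2.6754 hit at Δt = 1.5080 (t = 1.5080), x⁻ = (2.3167, 2.0890) → reset → x⁺ = (1.8697, 1.3530), jump to mode 0
Mode 0: flow for 0.3487 to horizon, guard not reached → x = (2.3252, 0.3911)

1 1.5080 1->0
final: 0 2.3252 0.3911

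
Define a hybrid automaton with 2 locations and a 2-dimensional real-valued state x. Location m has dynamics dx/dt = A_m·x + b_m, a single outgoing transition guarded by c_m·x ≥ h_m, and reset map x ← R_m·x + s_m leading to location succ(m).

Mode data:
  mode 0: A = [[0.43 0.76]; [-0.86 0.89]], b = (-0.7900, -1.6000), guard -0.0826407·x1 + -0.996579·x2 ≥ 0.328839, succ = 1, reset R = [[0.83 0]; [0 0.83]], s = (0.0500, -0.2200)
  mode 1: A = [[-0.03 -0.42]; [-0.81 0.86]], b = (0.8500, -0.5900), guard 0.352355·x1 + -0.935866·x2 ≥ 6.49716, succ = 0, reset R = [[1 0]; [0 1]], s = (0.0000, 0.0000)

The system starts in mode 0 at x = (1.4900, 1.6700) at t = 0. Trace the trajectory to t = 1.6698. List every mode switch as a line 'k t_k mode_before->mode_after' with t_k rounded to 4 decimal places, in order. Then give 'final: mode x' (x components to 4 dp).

1 0.8631 0->1
final: 1 3.0298 -4.0227

Mode 0: guard c·x = 0.3288 hit at Δt = 0.8631 (t = 0.8631), x⁻ = (1.9886, -0.4949) → reset → x⁺ = (1.7005, -0.6307), jump to mode 1
Mode 1: flow for 0.8067 to horizon, guard not reached → x = (3.0298, -4.0227)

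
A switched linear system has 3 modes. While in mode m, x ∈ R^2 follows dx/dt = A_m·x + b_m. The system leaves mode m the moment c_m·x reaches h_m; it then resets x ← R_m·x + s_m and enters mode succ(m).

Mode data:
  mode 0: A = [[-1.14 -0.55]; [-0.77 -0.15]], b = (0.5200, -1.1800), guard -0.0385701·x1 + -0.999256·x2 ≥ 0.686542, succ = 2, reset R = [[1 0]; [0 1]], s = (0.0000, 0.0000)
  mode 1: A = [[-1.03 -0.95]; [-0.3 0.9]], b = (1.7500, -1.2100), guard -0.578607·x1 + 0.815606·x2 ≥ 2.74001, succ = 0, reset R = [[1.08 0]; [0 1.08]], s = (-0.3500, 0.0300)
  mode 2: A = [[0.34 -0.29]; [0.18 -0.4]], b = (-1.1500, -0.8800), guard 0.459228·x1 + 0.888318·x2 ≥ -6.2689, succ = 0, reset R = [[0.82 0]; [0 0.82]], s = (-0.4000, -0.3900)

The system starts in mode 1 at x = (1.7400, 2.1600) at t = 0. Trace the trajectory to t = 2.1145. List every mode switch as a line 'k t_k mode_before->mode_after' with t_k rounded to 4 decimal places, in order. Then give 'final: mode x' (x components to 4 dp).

1 1.2866 1->0
final: 0 -0.7919 2.6548

Mode 1: guard c·x = 2.7400 hit at Δt = 1.2866 (t = 1.2866), x⁻ = (-0.1059, 3.2844) → reset → x⁺ = (-0.4643, 3.5771), jump to mode 0
Mode 0: flow for 0.8279 to horizon, guard not reached → x = (-0.7919, 2.6548)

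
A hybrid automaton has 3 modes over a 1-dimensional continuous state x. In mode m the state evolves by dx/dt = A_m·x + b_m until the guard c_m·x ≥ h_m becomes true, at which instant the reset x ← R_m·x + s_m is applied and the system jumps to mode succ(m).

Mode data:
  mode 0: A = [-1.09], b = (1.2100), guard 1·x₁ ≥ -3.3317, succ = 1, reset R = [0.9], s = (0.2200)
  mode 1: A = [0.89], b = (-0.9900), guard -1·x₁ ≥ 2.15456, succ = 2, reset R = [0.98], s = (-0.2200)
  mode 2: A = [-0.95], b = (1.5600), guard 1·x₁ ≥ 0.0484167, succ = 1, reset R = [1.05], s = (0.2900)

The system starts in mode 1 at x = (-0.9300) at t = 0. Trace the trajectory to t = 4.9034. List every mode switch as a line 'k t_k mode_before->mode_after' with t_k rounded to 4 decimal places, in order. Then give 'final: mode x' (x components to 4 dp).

Mode 1: guard c·x = 2.1546 hit at Δt = 0.5278 (t = 0.5278), x⁻ = (-2.1546) → reset → x⁺ = (-2.3315), jump to mode 2
Mode 2: guard c·x = 0.0484 hit at Δt = 0.9617 (t = 1.4895), x⁻ = (0.0484) → reset → x⁺ = (0.3408), jump to mode 1
Mode 1: guard c·x = 2.1546 hit at Δt = 1.6216 (t = 3.1111), x⁻ = (-2.1546) → reset → x⁺ = (-2.3315), jump to mode 2
Mode 2: guard c·x = 0.0484 hit at Δt = 0.9617 (t = 4.0728), x⁻ = (0.0484) → reset → x⁺ = (0.3408), jump to mode 1
Mode 1: flow for 0.8306 to horizon, guard not reached → x = (-0.5034)

1 0.5278 1->2
2 1.4895 2->1
3 3.1111 1->2
4 4.0728 2->1
final: 1 -0.5034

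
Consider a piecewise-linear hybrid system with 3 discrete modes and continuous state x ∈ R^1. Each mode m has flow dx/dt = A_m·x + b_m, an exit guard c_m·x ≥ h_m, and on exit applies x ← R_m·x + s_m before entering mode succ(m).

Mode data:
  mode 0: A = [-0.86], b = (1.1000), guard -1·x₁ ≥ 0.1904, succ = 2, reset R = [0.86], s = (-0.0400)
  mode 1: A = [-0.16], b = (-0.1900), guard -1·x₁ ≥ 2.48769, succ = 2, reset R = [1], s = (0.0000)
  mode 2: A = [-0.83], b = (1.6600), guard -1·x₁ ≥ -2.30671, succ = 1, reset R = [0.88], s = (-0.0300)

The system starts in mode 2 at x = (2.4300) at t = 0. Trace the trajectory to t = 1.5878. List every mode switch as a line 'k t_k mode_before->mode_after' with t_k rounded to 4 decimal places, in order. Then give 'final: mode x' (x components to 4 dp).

1 0.4071 2->1
final: 1 1.4512

Mode 2: guard c·x = -2.3067 hit at Δt = 0.4071 (t = 0.4071), x⁻ = (2.3067) → reset → x⁺ = (1.9999), jump to mode 1
Mode 1: flow for 1.1807 to horizon, guard not reached → x = (1.4512)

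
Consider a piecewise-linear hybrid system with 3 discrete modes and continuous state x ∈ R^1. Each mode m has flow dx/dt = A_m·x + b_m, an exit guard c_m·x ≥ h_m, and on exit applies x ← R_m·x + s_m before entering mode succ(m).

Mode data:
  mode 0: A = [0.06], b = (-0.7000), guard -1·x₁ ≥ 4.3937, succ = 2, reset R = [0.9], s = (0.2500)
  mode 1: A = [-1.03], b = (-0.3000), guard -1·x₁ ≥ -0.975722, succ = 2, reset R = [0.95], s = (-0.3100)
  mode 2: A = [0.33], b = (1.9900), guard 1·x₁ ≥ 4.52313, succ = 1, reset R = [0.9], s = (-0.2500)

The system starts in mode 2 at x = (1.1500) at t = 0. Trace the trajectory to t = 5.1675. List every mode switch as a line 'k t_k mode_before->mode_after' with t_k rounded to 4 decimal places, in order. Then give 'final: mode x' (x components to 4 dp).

Mode 2: guard c·x = 4.5231 hit at Δt = 1.1670 (t = 1.1670), x⁻ = (4.5231) → reset → x⁺ = (3.8208), jump to mode 1
Mode 1: guard c·x = -0.9757 hit at Δt = 1.1430 (t = 2.3100), x⁻ = (0.9757) → reset → x⁺ = (0.6169), jump to mode 2
Mode 2: guard c·x = 4.5231 hit at Δt = 1.4008 (t = 3.7108), x⁻ = (4.5231) → reset → x⁺ = (3.8208), jump to mode 1
Mode 1: guard c·x = -0.9757 hit at Δt = 1.1430 (t = 4.8538), x⁻ = (0.9757) → reset → x⁺ = (0.6169), jump to mode 2
Mode 2: flow for 0.3137 to horizon, guard not reached → x = (1.3421)

1 1.1670 2->1
2 2.3100 1->2
3 3.7108 2->1
4 4.8538 1->2
final: 2 1.3421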